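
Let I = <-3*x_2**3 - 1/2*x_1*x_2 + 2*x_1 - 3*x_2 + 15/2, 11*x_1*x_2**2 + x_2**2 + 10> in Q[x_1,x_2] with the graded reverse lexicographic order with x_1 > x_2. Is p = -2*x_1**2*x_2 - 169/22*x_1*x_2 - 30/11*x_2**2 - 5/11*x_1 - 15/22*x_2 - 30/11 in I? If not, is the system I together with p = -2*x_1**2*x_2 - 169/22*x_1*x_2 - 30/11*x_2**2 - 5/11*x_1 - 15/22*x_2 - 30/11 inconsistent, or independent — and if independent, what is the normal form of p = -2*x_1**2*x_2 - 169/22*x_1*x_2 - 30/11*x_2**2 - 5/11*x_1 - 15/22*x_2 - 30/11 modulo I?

-2*x_1**2*x_2 - 169/22*x_1*x_2 - 30/11*x_2**2 - 5/11*x_1 - 15/22*x_2 - 30/11 lies in I (it reduces to 0).

First compute the reduced Gröbner basis of I by Buchberger's algorithm.
f_1 = -3*x_2**3 - 1/2*x_1*x_2 + 2*x_1 - 3*x_2 + 15/2, LT = x_2**3.
f_2 = 11*x_1*x_2**2 + x_2**2 + 10, LT = x_1*x_2**2.

S(f_1,f_2): lcm = x_1*x_2**3. S = 1/6*x_1**2*x_2 - 1/11*x_2**3 - 2/3*x_1**2 + x_1*x_2 - 5/2*x_1 - 10/11*x_2.
  leading term x_1**2*x_2: no divisor's leading term divides it; move 1/6*x_1**2*x_2 to the remainder.
  leading term x_2**3: subtract (1/33)·f_1 from -1/11*x_2**3 - 2/3*x_1**2 + x_1*x_2 - 5/2*x_1 - 10/11*x_2 → -2/3*x_1**2 + 67/66*x_1*x_2 - 169/66*x_1 - 9/11*x_2 - 5/22
  leading term x_1**2: no divisor's leading term divides it; move -2/3*x_1**2 to the remainder.
  leading term x_1*x_2: no divisor's leading term divides it; move 67/66*x_1*x_2 to the remainder.
  leading term x_1: no divisor's leading term divides it; move -169/66*x_1 to the remainder.
  leading term x_2: no divisor's leading term divides it; move -9/11*x_2 to the remainder.
  leading term 1: no divisor's leading term divides it; move -5/22 to the remainder.
  remainder 1/6*x_1**2*x_2 - 2/3*x_1**2 + 67/66*x_1*x_2 - 169/66*x_1 - 9/11*x_2 - 5/22 ≠ 0; add h_3 = 1/6*x_1**2*x_2 - 2/3*x_1**2 + 67/66*x_1*x_2 - 169/66*x_1 - 9/11*x_2 - 5/22 to the basis.

S(f_2,h_3): lcm = x_1**2*x_2**2. S = 4*x_1**2*x_2 - 6*x_1*x_2**2 + 169/11*x_1*x_2 + 54/11*x_2**2 + 10/11*x_1 + 15/11*x_2.
  leading term x_1**2*x_2: subtract (24)·h_3 from 4*x_1**2*x_2 - 6*x_1*x_2**2 + 169/11*x_1*x_2 + 54/11*x_2**2 + 10/11*x_1 + 15/11*x_2 → -6*x_1*x_2**2 + 16*x_1**2 - 9*x_1*x_2 + 54/11*x_2**2 + 686/11*x_1 + 21*x_2 + 60/11
  leading term x_1*x_2**2: subtract (-6/11)·f_2 from -6*x_1*x_2**2 + 16*x_1**2 - 9*x_1*x_2 + 54/11*x_2**2 + 686/11*x_1 + 21*x_2 + 60/11 → 16*x_1**2 - 9*x_1*x_2 + 60/11*x_2**2 + 686/11*x_1 + 21*x_2 + 120/11
  leading term x_1**2: no divisor's leading term divides it; move 16*x_1**2 to the remainder.
  leading term x_1*x_2: no divisor's leading term divides it; move -9*x_1*x_2 to the remainder.
  leading term x_2**2: no divisor's leading term divides it; move 60/11*x_2**2 to the remainder.
  leading term x_1: no divisor's leading term divides it; move 686/11*x_1 to the remainder.
  leading term x_2: no divisor's leading term divides it; move 21*x_2 to the remainder.
  leading term 1: no divisor's leading term divides it; move 120/11 to the remainder.
  remainder 16*x_1**2 - 9*x_1*x_2 + 60/11*x_2**2 + 686/11*x_1 + 21*x_2 + 120/11 ≠ 0; add h_4 = 16*x_1**2 - 9*x_1*x_2 + 60/11*x_2**2 + 686/11*x_1 + 21*x_2 + 120/11 to the basis.

The other S-polynomials (S(f_1,h_3), S(f_1,h_4), S(f_2,h_4), S(h_3,h_4)) all reduce to 0 modulo the current basis, so we have a Gröbner basis.
Inter-reduce: drop elements whose leading term is divisible by another's, tail-reduce, and make monic.
Reduced Gröbner basis: {x_1*x_2**2 + 1/11*x_2**2 + 10/11, x_2**3 + 1/6*x_1*x_2 - 2/3*x_1 + x_2 - 5/2, x_1**2 - 9/16*x_1*x_2 + 15/44*x_2**2 + 343/88*x_1 + 21/16*x_2 + 15/22}.
Label its elements g_1 = x_1*x_2**2 + 1/11*x_2**2 + 10/11, g_2 = x_2**3 + 1/6*x_1*x_2 - 2/3*x_1 + x_2 - 5/2, g_3 = x_1**2 - 9/16*x_1*x_2 + 15/44*x_2**2 + 343/88*x_1 + 21/16*x_2 + 15/22.

Reduce p = -2*x_1**2*x_2 - 169/22*x_1*x_2 - 30/11*x_2**2 - 5/11*x_1 - 15/22*x_2 - 30/11 modulo G:
  leading term x_1**2*x_2: subtract (-2*x_2)·g_3 from -2*x_1**2*x_2 - 169/22*x_1*x_2 - 30/11*x_2**2 - 5/11*x_1 - 15/22*x_2 - 30/11 → -9/8*x_1*x_2**2 + 15/22*x_2**3 + 5/44*x_1*x_2 - 9/88*x_2**2 - 5/11*x_1 + 15/22*x_2 - 30/11
  leading term x_1*x_2**2: subtract (-9/8)·g_1 from -9/8*x_1*x_2**2 + 15/22*x_2**3 + 5/44*x_1*x_2 - 9/88*x_2**2 - 5/11*x_1 + 15/22*x_2 - 30/11 → 15/22*x_2**3 + 5/44*x_1*x_2 - 5/11*x_1 + 15/22*x_2 - 75/44
  leading term x_2**3: subtract (15/22)·g_2 from 15/22*x_2**3 + 5/44*x_1*x_2 - 5/11*x_1 + 15/22*x_2 - 75/44 → 0
  normal form = 0.
Since the normal form is 0, p ∈ I.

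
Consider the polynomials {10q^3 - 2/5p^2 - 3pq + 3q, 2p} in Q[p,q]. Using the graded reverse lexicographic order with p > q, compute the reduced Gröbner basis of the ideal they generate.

f_1 = 10q^3 - 2/5p^2 - 3pq + 3q, LT = q^3.
f_2 = 2p, LT = p.

The S-polynomials (S(f_1,f_2)) all reduce to 0 modulo the current basis, so we have a Gröbner basis.

G = {q^3 + 3/10q, p}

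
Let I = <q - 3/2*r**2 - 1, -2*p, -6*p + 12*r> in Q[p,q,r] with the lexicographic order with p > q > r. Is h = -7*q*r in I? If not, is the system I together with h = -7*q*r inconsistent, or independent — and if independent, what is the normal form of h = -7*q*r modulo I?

-7*q*r lies in I (it reduces to 0).

First compute the reduced Gröbner basis of I by Buchberger's algorithm.
f_1 = q - 3/2*r**2 - 1, LT = q.
f_2 = -2*p, LT = p.
f_3 = -6*p + 12*r, LT = p.

S(f_2,f_3): lcm = p. S = 2*r.
  leading term r: no divisor's leading term divides it; move 2*r to the remainder.
  remainder 2*r ≠ 0; add k_4 = 2*r to the basis.

The other S-polynomials (S(f_1,f_2), S(f_1,f_3), S(f_1,k_4), S(f_2,k_4), S(f_3,k_4)) all reduce to 0 modulo the current basis, so we have a Gröbner basis.
Inter-reduce: drop elements whose leading term is divisible by another's, tail-reduce, and make monic.
Reduced Gröbner basis: {p, q - 1, r}.
Label its elements g_1 = p, g_2 = q - 1, g_3 = r.

Reduce h = -7*q*r modulo G:
  leading term q*r: subtract (-7*r)·g_2 from -7*q*r → -7*r
  leading term r: subtract (-7)·g_3 from -7*r → 0
  normal form = 0.
Since the normal form is 0, h ∈ I.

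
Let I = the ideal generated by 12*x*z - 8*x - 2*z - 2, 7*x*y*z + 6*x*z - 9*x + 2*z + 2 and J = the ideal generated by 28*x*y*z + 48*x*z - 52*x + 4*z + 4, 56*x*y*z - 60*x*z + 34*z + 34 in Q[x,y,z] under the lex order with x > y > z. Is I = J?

Yes, the ideals are equal.

Two ideals are equal iff their reduced Gröbner bases coincide (the reduced basis is unique for a fixed ordering).
Buchberger on the first generating set:
f_1 = 12*x*z - 8*x - 2*z - 2, LT = x*z.
f_2 = 7*x*y*z + 6*x*z - 9*x + 2*z + 2, LT = x*y*z.

S(f_1,f_2): lcm = x*y*z. S = -2/3*x*y - 6/7*x*z + 9/7*x - 1/6*y*z - 1/6*y - 2/7*z - 2/7.
  reduce S modulo (f_1, f_2):
  remainder -2/3*x*y + 5/7*x - 1/6*y*z - 1/6*y - 3/7*z - 3/7 ≠ 0; add g_3 = -2/3*x*y + 5/7*x - 1/6*y*z - 1/6*y - 3/7*z - 3/7 to the basis.

S(f_1,g_3): lcm = x*y*z. S = -2/3*x*y + 15/14*x*z - 1/4*y*z**2 - 5/12*y*z - 1/6*y - 9/14*z**2 - 9/14*z.
  reduce S modulo (f_1, f_2, g_3):
  remainder -1/4*y*z**2 - 1/4*y*z - 9/14*z**2 - 1/28*z + 17/28 ≠ 0; add g_4 = -1/4*y*z**2 - 1/4*y*z - 9/14*z**2 - 1/28*z + 17/28 to the basis.

The other S-polynomials (S(f_2,g_3), S(f_1,g_4), S(f_2,g_4), S(g_3,g_4)) all reduce to 0 modulo the current basis, so we have a Gröbner basis.
Inter-reduce: drop elements whose leading term is divisible by another's, tail-reduce, and make monic.
Reduced Gröbner basis: {x*y - 15/14*x + 1/4*y*z + 1/4*y + 9/14*z + 9/14, x*z - 2/3*x - 1/6*z - 1/6, y*z**2 + y*z + 18/7*z**2 + 1/7*z - 17/7}.

Buchberger on the second generating set:
h_1 = 28*x*y*z + 48*x*z - 52*x + 4*z + 4, LT = x*y*z.
h_2 = 56*x*y*z - 60*x*z + 34*z + 34, LT = x*y*z.

S(h_1,h_2): lcm = x*y*z. S = 39/14*x*z - 13/7*x - 13/28*z - 13/28.
  reduce S modulo (h_1, h_2):
  remainder 39/14*x*z - 13/7*x - 13/28*z - 13/28 ≠ 0; add k_3 = 39/14*x*z - 13/7*x - 13/28*z - 13/28 to the basis.

S(h_1,k_3): lcm = x*y*z. S = 2/3*x*y + 12/7*x*z - 13/7*x + 1/6*y*z + 1/6*y + 1/7*z + 1/7.
  reduce S modulo (h_1, h_2, k_3):
  remainder 2/3*x*y - 5/7*x + 1/6*y*z + 1/6*y + 3/7*z + 3/7 ≠ 0; add k_4 = 2/3*x*y - 5/7*x + 1/6*y*z + 1/6*y + 3/7*z + 3/7 to the basis.

S(h_1,k_4): lcm = x*y*z. S = 39/14*x*z - 13/7*x - 1/4*y*z**2 - 1/4*y*z - 9/14*z**2 - 1/2*z + 1/7.
  reduce S modulo (h_1, h_2, k_3, k_4):
  remainder -1/4*y*z**2 - 1/4*y*z - 9/14*z**2 - 1/28*z + 17/28 ≠ 0; add k_5 = -1/4*y*z**2 - 1/4*y*z - 9/14*z**2 - 1/28*z + 17/28 to the basis.

The other S-polynomials (S(h_2,k_3), S(h_2,k_4), S(k_3,k_4), S(h_1,k_5), S(h_2,k_5), S(k_3,k_5), S(k_4,k_5)) all reduce to 0 modulo the current basis, so we have a Gröbner basis.
Inter-reduce: drop elements whose leading term is divisible by another's, tail-reduce, and make monic.
Reduced Gröbner basis: {x*y - 15/14*x + 1/4*y*z + 1/4*y + 9/14*z + 9/14, x*z - 2/3*x - 1/6*z - 1/6, y*z**2 + y*z + 18/7*z**2 + 1/7*z - 17/7}.

Same reduced basis, so the two generating sets span the same ideal.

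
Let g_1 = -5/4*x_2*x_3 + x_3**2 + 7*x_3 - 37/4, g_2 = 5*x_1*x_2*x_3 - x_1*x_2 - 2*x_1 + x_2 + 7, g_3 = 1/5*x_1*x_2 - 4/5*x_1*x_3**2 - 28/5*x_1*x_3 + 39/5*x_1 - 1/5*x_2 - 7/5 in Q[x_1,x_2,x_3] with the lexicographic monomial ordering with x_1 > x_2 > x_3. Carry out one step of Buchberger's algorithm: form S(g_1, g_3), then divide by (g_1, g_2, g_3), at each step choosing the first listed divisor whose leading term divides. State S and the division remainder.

lcm(LM(g_1), LM(g_3)) = x_1*x_2*x_3.
S = (lcm/LT(g_1))·g_1 − (lcm/LT(g_3))·g_3 = 4*x_1*x_3**3 + 136/5*x_1*x_3**2 - 223/5*x_1*x_3 + 37/5*x_1 + x_2*x_3 + 7*x_3.
Reduce S modulo (g_1, g_2, g_3) in that order:
  leading term x_1*x_3**3: no divisor's leading term divides it; move 4*x_1*x_3**3 to the remainder.
  leading term x_1*x_3**2: no divisor's leading term divides it; move 136/5*x_1*x_3**2 to the remainder.
  leading term x_1*x_3: no divisor's leading term divides it; move -223/5*x_1*x_3 to the remainder.
  leading term x_1: no divisor's leading term divides it; move 37/5*x_1 to the remainder.
  leading term x_2*x_3: subtract (-4/5)·g_1 from x_2*x_3 + 7*x_3 → 4/5*x_3**2 + 63/5*x_3 - 37/5
  leading term x_3**2: no divisor's leading term divides it; move 4/5*x_3**2 to the remainder.
  leading term x_3: no divisor's leading term divides it; move 63/5*x_3 to the remainder.
  leading term 1: no divisor's leading term divides it; move -37/5 to the remainder.
The remainder 4*x_1*x_3**3 + 136/5*x_1*x_3**2 - 223/5*x_1*x_3 + 37/5*x_1 + 4/5*x_3**2 + 63/5*x_3 - 37/5 is nonzero, so it would be added as the next basis element.

S(g_1, g_3) = 4*x_1*x_3**3 + 136/5*x_1*x_3**2 - 223/5*x_1*x_3 + 37/5*x_1 + x_2*x_3 + 7*x_3; remainder on division = 4*x_1*x_3**3 + 136/5*x_1*x_3**2 - 223/5*x_1*x_3 + 37/5*x_1 + 4/5*x_3**2 + 63/5*x_3 - 37/5.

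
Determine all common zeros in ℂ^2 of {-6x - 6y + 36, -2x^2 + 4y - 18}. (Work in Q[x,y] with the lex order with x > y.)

{(1, 5), (-3, 9)}

Compute a lex Gröbner basis by Buchberger's algorithm.
f_1 = -6x - 6y + 36, LT = x.
f_2 = -2x^2 + 4y - 18, LT = x^2.

S(f_1,f_2): lcm = x^2. S = xy - 6x + 2y - 9.
  leading term xy: subtract (-1/6y)·f_1 from xy - 6x + 2y - 9 → -6x - y^2 + 8y - 9
  leading term x: subtract (1)·f_1 from -6x - y^2 + 8y - 9 → -y^2 + 14y - 45
  leading term y^2: no divisor's leading term divides it; move -y^2 to the remainder.
  leading term y: no divisor's leading term divides it; move 14y to the remainder.
  leading term 1: no divisor's leading term divides it; move -45 to the remainder.
  remainder -y^2 + 14y - 45 ≠ 0; add h_3 = -y^2 + 14y - 45 to the basis.

S(f_1,h_3): leading monomials are coprime, so the S-polynomial reduces to 0 (Buchberger's first criterion).
S(f_2,h_3): leading monomials are coprime, so the S-polynomial reduces to 0 (Buchberger's first criterion).
Every S-polynomial of the final basis reduces to 0, so we have a Gröbner basis.
Inter-reduce: drop elements whose leading term is divisible by another's, tail-reduce, and make monic.
Reduced Gröbner basis: {x + y - 6, y^2 - 14y + 45}.

Since the basis is lex-ordered, y^2 - 14y + 45 is univariate in y. Its roots are {5, 9}. Back-substituting each root into the other basis elements fixes the other coordinates.
  y = 5: the earlier basis element becomes x - 1 = 0, giving x = 1 — point (1, 5).
  y = 9: the earlier basis element becomes x + 3 = 0, giving x = -3 — point (-3, 9).
Substituting each solution back into the original system confirms all equations vanish.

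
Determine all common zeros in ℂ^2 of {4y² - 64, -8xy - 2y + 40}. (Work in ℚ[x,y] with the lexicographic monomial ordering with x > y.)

Compute a lex Gröbner basis by Buchberger's algorithm.
f_1 = 4y² - 64, LT = y².
f_2 = -8xy - 2y + 40, LT = xy.

S(f_1,f_2): lcm = xy². S = -16x - ¼y² + 5y.
  leading term x: no divisor's leading term divides it; move -16x to the remainder.
  leading term y²: subtract (-1/16)·f_1 from -¼y² + 5y → 5y - 4
  leading term y: no divisor's leading term divides it; move 5y to the remainder.
  leading term 1: no divisor's leading term divides it; move -4 to the remainder.
  remainder -16x + 5y - 4 ≠ 0; add h_3 = -16x + 5y - 4 to the basis.

The other S-polynomials (S(f_1,h_3), S(f_2,h_3)) all reduce to 0 modulo the current basis, so we have a Gröbner basis.
Inter-reduce: drop elements whose leading term is divisible by another's, tail-reduce, and make monic.
Reduced Gröbner basis: {x - 5/16y + ¼, y² - 16}.

From the last basis element, y² - 16 = 0, so y takes values in {-4, 4}. Each choice, substituted upward through the basis, yields the corresponding point(s) of the solution set.
  y = -4: the earlier basis element becomes x + 3/2 = 0, giving x = -3/2 — point (-3/2, -4).
  y = 4: the earlier basis element becomes x - 1 = 0, giving x = 1 — point (1, 4).
Substituting each solution back into the original system confirms all equations vanish.

{(-3/2, -4), (1, 4)}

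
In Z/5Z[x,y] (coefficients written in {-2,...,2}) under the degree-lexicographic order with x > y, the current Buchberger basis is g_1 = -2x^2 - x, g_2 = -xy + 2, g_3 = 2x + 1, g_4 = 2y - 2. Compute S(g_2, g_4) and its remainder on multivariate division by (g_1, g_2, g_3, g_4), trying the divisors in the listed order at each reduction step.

lcm(LM(g_2), LM(g_4)) = xy.
S = (lcm/LT(g_2))·g_2 − (lcm/LT(g_4))·g_4 = x - 2.
Reduce S modulo (g_1, g_2, g_3, g_4) in that order:
  leading term x: subtract (-2)·g_3 from x - 2 → 0
The remainder is 0, so this S-polynomial contributes no new basis element.

S(g_2, g_4) = x - 2; remainder on division = 0.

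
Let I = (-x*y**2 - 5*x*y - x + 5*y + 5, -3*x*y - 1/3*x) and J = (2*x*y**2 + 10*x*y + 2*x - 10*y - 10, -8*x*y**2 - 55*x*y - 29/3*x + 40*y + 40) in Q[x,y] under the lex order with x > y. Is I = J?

Yes, the ideals are equal.

Equality of ideals is decidable: compute both reduced Gröbner bases (unique for the ordering) and check whether they agree.
Buchberger on the first generating set:
f_1 = -x*y**2 - 5*x*y - x + 5*y + 5, LT = x*y**2.
f_2 = -3*x*y - 1/3*x, LT = x*y.

S(f_1,f_2): lcm = x*y**2. S = 44/9*x*y + x - 5*y - 5.
  leading term x*y: subtract (-44/27)·f_2 from 44/9*x*y + x - 5*y - 5 → 37/81*x - 5*y - 5
  leading term x: no divisor's leading term divides it; move 37/81*x to the remainder.
  leading term y: no divisor's leading term divides it; move -5*y to the remainder.
  leading term 1: no divisor's leading term divides it; move -5 to the remainder.
  remainder 37/81*x - 5*y - 5 ≠ 0; add g_3 = 37/81*x - 5*y - 5 to the basis.

S(f_1,g_3): lcm = x*y**2. S = 5*x*y + x + 405/37*y**3 + 405/37*y**2 - 5*y - 5.
  leading term x*y: subtract (-5/3)·f_2 from 5*x*y + x + 405/37*y**3 + 405/37*y**2 - 5*y - 5 → 4/9*x + 405/37*y**3 + 405/37*y**2 - 5*y - 5
  leading term x: subtract (36/37)·g_3 from 4/9*x + 405/37*y**3 + 405/37*y**2 - 5*y - 5 → 405/37*y**3 + 405/37*y**2 - 5/37*y - 5/37
  leading term y**3: no divisor's leading term divides it; move 405/37*y**3 to the remainder.
  leading term y**2: no divisor's leading term divides it; move 405/37*y**2 to the remainder.
  leading term y: no divisor's leading term divides it; move -5/37*y to the remainder.
  leading term 1: no divisor's leading term divides it; move -5/37 to the remainder.
  remainder 405/37*y**3 + 405/37*y**2 - 5/37*y - 5/37 ≠ 0; add g_4 = 405/37*y**3 + 405/37*y**2 - 5/37*y - 5/37 to the basis.

S(f_2,g_3): lcm = x*y. S = 1/9*x + 405/37*y**2 + 405/37*y.
  leading term x: subtract (9/37)·g_3 from 1/9*x + 405/37*y**2 + 405/37*y → 405/37*y**2 + 450/37*y + 45/37
  leading term y**2: no divisor's leading term divides it; move 405/37*y**2 to the remainder.
  leading term y: no divisor's leading term divides it; move 450/37*y to the remainder.
  leading term 1: no divisor's leading term divides it; move 45/37 to the remainder.
  remainder 405/37*y**2 + 450/37*y + 45/37 ≠ 0; add g_5 = 405/37*y**2 + 450/37*y + 45/37 to the basis.

The other S-polynomials (S(f_1,g_4), S(f_2,g_4), S(g_3,g_4), S(f_1,g_5), S(f_2,g_5), S(g_3,g_5), S(g_4,g_5)) all reduce to 0 modulo the current basis, so we have a Gröbner basis.
Inter-reduce: drop elements whose leading term is divisible by another's, tail-reduce, and make monic.
Reduced Gröbner basis: {x - 405/37*y - 405/37, y**2 + 10/9*y + 1/9}.

Buchberger on the second generating set:
h_1 = 2*x*y**2 + 10*x*y + 2*x - 10*y - 10, LT = x*y**2.
h_2 = -8*x*y**2 - 55*x*y - 29/3*x + 40*y + 40, LT = x*y**2.

S(h_1,h_2): lcm = x*y**2. S = -15/8*x*y - 5/24*x.
  leading term x*y: no divisor's leading term divides it; move -15/8*x*y to the remainder.
  leading term x: no divisor's leading term divides it; move -5/24*x to the remainder.
  remainder -15/8*x*y - 5/24*x ≠ 0; add k_3 = -15/8*x*y - 5/24*x to the basis.

S(h_1,k_3): lcm = x*y**2. S = 44/9*x*y + x - 5*y - 5.
  leading term x*y: subtract (-352/135)·k_3 from 44/9*x*y + x - 5*y - 5 → 37/81*x - 5*y - 5
  leading term x: no divisor's leading term divides it; move 37/81*x to the remainder.
  leading term y: no divisor's leading term divides it; move -5*y to the remainder.
  leading term 1: no divisor's leading term divides it; move -5 to the remainder.
  remainder 37/81*x - 5*y - 5 ≠ 0; add k_4 = 37/81*x - 5*y - 5 to the basis.

S(h_1,k_4): lcm = x*y**2. S = 5*x*y + x + 405/37*y**3 + 405/37*y**2 - 5*y - 5.
  leading term x*y: subtract (-8/3)·k_3 from 5*x*y + x + 405/37*y**3 + 405/37*y**2 - 5*y - 5 → 4/9*x + 405/37*y**3 + 405/37*y**2 - 5*y - 5
  leading term x: subtract (36/37)·k_4 from 4/9*x + 405/37*y**3 + 405/37*y**2 - 5*y - 5 → 405/37*y**3 + 405/37*y**2 - 5/37*y - 5/37
  leading term y**3: no divisor's leading term divides it; move 405/37*y**3 to the remainder.
  leading term y**2: no divisor's leading term divides it; move 405/37*y**2 to the remainder.
  leading term y: no divisor's leading term divides it; move -5/37*y to the remainder.
  leading term 1: no divisor's leading term divides it; move -5/37 to the remainder.
  remainder 405/37*y**3 + 405/37*y**2 - 5/37*y - 5/37 ≠ 0; add k_5 = 405/37*y**3 + 405/37*y**2 - 5/37*y - 5/37 to the basis.

S(k_3,k_4): lcm = x*y. S = 1/9*x + 405/37*y**2 + 405/37*y.
  leading term x: subtract (9/37)·k_4 from 1/9*x + 405/37*y**2 + 405/37*y → 405/37*y**2 + 450/37*y + 45/37
  leading term y**2: no divisor's leading term divides it; move 405/37*y**2 to the remainder.
  leading term y: no divisor's leading term divides it; move 450/37*y to the remainder.
  leading term 1: no divisor's leading term divides it; move 45/37 to the remainder.
  remainder 405/37*y**2 + 450/37*y + 45/37 ≠ 0; add k_6 = 405/37*y**2 + 450/37*y + 45/37 to the basis.

The other S-polynomials (S(h_2,k_3), S(h_2,k_4), S(h_1,k_5), S(h_2,k_5), S(k_3,k_5), S(k_4,k_5), S(h_1,k_6), S(h_2,k_6), S(k_3,k_6), S(k_4,k_6), S(k_5,k_6)) all reduce to 0 modulo the current basis, so we have a Gröbner basis.
Inter-reduce: drop elements whose leading term is divisible by another's, tail-reduce, and make monic.
Reduced Gröbner basis: {x - 405/37*y - 405/37, y**2 + 10/9*y + 1/9}.

These coincide, so the ideals are equal.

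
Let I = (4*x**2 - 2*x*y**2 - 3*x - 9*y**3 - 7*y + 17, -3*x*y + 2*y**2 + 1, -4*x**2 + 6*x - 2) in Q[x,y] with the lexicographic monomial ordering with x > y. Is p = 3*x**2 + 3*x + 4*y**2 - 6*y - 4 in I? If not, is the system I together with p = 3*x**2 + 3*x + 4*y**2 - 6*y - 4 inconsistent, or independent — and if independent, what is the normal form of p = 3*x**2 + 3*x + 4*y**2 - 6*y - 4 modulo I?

3*x**2 + 3*x + 4*y**2 - 6*y - 4 lies in I (it reduces to 0).

First compute the reduced Gröbner basis of I by Buchberger's algorithm.
f_1 = 4*x**2 - 2*x*y**2 - 3*x - 9*y**3 - 7*y + 17, LT = x**2.
f_2 = -3*x*y + 2*y**2 + 1, LT = x*y.
f_3 = -4*x**2 + 6*x - 2, LT = x**2.

S(f_1,f_2): lcm = x**2*y. S = -1/2*x*y**3 + 2/3*x*y**2 - 3/4*x*y + 1/3*x - 9/4*y**4 - 7/4*y**2 + 17/4*y.
  reduce S modulo (f_1, f_2, f_3):
  remainder 1/3*x - 31/12*y**4 + 4/9*y**3 - 29/12*y**2 + 161/36*y - 1/4 ≠ 0; add h_4 = 1/3*x - 31/12*y**4 + 4/9*y**3 - 29/12*y**2 + 161/36*y - 1/4 to the basis.

S(f_1,f_3): lcm = x**2. S = -1/2*x*y**2 + 3/4*x - 9/4*y**3 - 7/4*y + 15/4.
  reduce S modulo (f_1, f_2, f_3, h_4):
  remainder 93/16*y**4 - 43/12*y**3 + 87/16*y**2 - 575/48*y + 69/16 ≠ 0; add h_5 = 93/16*y**4 - 43/12*y**3 + 87/16*y**2 - 575/48*y + 69/16 to the basis.

S(f_2,f_3): lcm = x**2*y. S = -2/3*x*y**2 + 3/2*x*y - 1/3*x - 1/2*y.
  reduce S modulo (f_1, f_2, f_3, h_4, h_5):
  remainder -43/27*y**3 + y**2 - 85/54*y + 13/6 ≠ 0; add h_6 = -43/27*y**3 + y**2 - 85/54*y + 13/6 to the basis.

S(f_2,h_5): lcm = x*y**4. S = 172/279*x*y**3 - 29/31*x*y**2 + 575/279*x*y - 23/31*x - 2/3*y**5 - 1/3*y**3.
  reduce S modulo (f_1, f_2, f_3, h_4, h_5, h_6):
  remainder -57890/35991*y**2 + 4567/3999*y + 16787/35991 ≠ 0; add h_7 = -57890/35991*y**2 + 4567/3999*y + 16787/35991 to the basis.

S(f_2,h_6): lcm = x*y**3. S = 27/43*x*y**2 - 85/86*x*y + 117/86*x - 2/3*y**4 - 1/3*y**2.
  reduce S modulo (f_1, f_2, f_3, h_4, h_5, h_6, h_7):
  remainder -38286027/77167370*y + 38286027/77167370 ≠ 0; add h_8 = -38286027/77167370*y + 38286027/77167370 to the basis.

The other S-polynomials (S(f_1,h_4), S(f_2,h_4), S(f_3,h_4), S(f_1,h_5), S(f_3,h_5), S(h_4,h_5), S(f_1,h_6), S(f_3,h_6), S(h_4,h_6), S(h_5,h_6), S(f_1,h_7), S(f_2,h_7), S(f_3,h_7), S(h_4,h_7), S(h_5,h_7), S(h_6,h_7), S(f_1,h_8), S(f_2,h_8), S(f_3,h_8), S(h_4,h_8), S(h_5,h_8), S(h_6,h_8), S(h_7,h_8)) all reduce to 0 modulo the current basis, so we have a Gröbner basis.
Inter-reduce: drop elements whose leading term is divisible by another's, tail-reduce, and make monic.
Reduced Gröbner basis: {x - 1, y - 1}.
Label its elements g_1 = x - 1, g_2 = y - 1.

Reduce p = 3*x**2 + 3*x + 4*y**2 - 6*y - 4 modulo G:
  leading term x**2: subtract (3*x)·g_1 from 3*x**2 + 3*x + 4*y**2 - 6*y - 4 → 6*x + 4*y**2 - 6*y - 4
  leading term x: subtract (6)·g_1 from 6*x + 4*y**2 - 6*y - 4 → 4*y**2 - 6*y + 2
  leading term y**2: subtract (4*y)·g_2 from 4*y**2 - 6*y + 2 → -2*y + 2
  leading term y: subtract (-2)·g_2 from -2*y + 2 → 0
  normal form = 0.
Since the normal form is 0, p ∈ I.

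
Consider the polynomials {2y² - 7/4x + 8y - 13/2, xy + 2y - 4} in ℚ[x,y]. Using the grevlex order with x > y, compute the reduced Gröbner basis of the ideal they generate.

G = {x² + 40/7x - 32/7y - 76/7, xy + 2y - 4, y² - ⅞x + 4y - 13/4}

f_1 = 2y² - 7/4x + 8y - 13/2, LT = y².
f_2 = xy + 2y - 4, LT = xy.

S(f_1,f_2): lcm = xy². S = -⅞x² + 4xy - 2y² - 13/4x + 4y.
  reduce S modulo (f_1, f_2):
  remainder -⅞x² - 5x + 4y + 19/2 ≠ 0; add g_3 = -⅞x² - 5x + 4y + 19/2 to the basis.

The other S-polynomials (S(f_1,g_3), S(f_2,g_3)) all reduce to 0 modulo the current basis, so we have a Gröbner basis.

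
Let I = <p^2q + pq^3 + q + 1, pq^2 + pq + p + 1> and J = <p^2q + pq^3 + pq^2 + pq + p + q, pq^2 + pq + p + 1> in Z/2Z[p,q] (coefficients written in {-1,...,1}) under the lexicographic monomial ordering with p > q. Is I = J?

For a fixed monomial order, each ideal has a unique reduced Gröbner basis; comparing bases decides equality.
Buchberger on the first generating set:
f_1 = p^2q + pq^3 + q + 1, LT = p^2q.
f_2 = pq^2 + pq + p + 1, LT = pq^2.

S(f_1,f_2): lcm = p^2q^2. S = p^2q + p^2 + pq^4 + p + q^2 + q.
  reduce S modulo (f_1, f_2):
  remainder p^2 + pq ≠ 0; add g_3 = p^2 + pq to the basis.

S(f_1,g_3): lcm = p^2q. S = pq^3 + pq^2 + q + 1.
  reduce S modulo (f_1, f_2, g_3):
  remainder pq + 1 ≠ 0; add g_4 = pq + 1 to the basis.

S(f_2,g_3): lcm = p^2q^2. S = p^2q + p^2 + pq^3 + p.
  reduce S modulo (f_1, f_2, g_3, g_4):
  remainder p + q ≠ 0; add g_5 = p + q to the basis.

S(f_2,g_5): lcm = pq^2. S = pq + p + q^3 + 1.
  reduce S modulo (f_1, f_2, g_3, g_4, g_5):
  remainder q^3 + q ≠ 0; add g_6 = q^3 + q to the basis.

S(g_4,g_5): lcm = pq. S = q^2 + 1.
  reduce S modulo (f_1, f_2, g_3, g_4, g_5, g_6):
  remainder q^2 + 1 ≠ 0; add g_7 = q^2 + 1 to the basis.

The other S-polynomials (S(f_1,g_4), S(f_2,g_4), S(g_3,g_4), S(f_1,g_5), S(g_3,g_5), S(f_1,g_6), S(f_2,g_6), S(g_3,g_6), S(g_4,g_6), S(g_5,g_6), S(f_1,g_7), S(f_2,g_7), S(g_3,g_7), S(g_4,g_7), S(g_5,g_7), S(g_6,g_7)) all reduce to 0 modulo the current basis, so we have a Gröbner basis.
Inter-reduce: drop elements whose leading term is divisible by another's, tail-reduce, and make monic.
Reduced Gröbner basis: {p + q, q^2 + 1}.

Buchberger on the second generating set:
h_1 = p^2q + pq^3 + pq^2 + pq + p + q, LT = p^2q.
h_2 = pq^2 + pq + p + 1, LT = pq^2.

S(h_1,h_2): lcm = p^2q^2. S = p^2q + p^2 + pq^4 + pq^3 + pq^2 + pq + p + q^2.
  reduce S modulo (h_1, h_2):
  remainder p^2 + pq ≠ 0; add k_3 = p^2 + pq to the basis.

S(h_1,k_3): lcm = p^2q. S = pq^3 + pq + p + q.
  reduce S modulo (h_1, h_2, k_3):
  remainder pq + 1 ≠ 0; add k_4 = pq + 1 to the basis.

S(h_2,k_3): lcm = p^2q^2. S = p^2q + p^2 + pq^3 + p.
  reduce S modulo (h_1, h_2, k_3, k_4):
  remainder p + q ≠ 0; add k_5 = p + q to the basis.

S(h_2,k_5): lcm = pq^2. S = pq + p + q^3 + 1.
  reduce S modulo (h_1, h_2, k_3, k_4, k_5):
  remainder q^3 + q ≠ 0; add k_6 = q^3 + q to the basis.

S(k_4,k_5): lcm = pq. S = q^2 + 1.
  reduce S modulo (h_1, h_2, k_3, k_4, k_5, k_6):
  remainder q^2 + 1 ≠ 0; add k_7 = q^2 + 1 to the basis.

The other S-polynomials (S(h_1,k_4), S(h_2,k_4), S(k_3,k_4), S(h_1,k_5), S(k_3,k_5), S(h_1,k_6), S(h_2,k_6), S(k_3,k_6), S(k_4,k_6), S(k_5,k_6), S(h_1,k_7), S(h_2,k_7), S(k_3,k_7), S(k_4,k_7), S(k_5,k_7), S(k_6,k_7)) all reduce to 0 modulo the current basis, so we have a Gröbner basis.
Inter-reduce: drop elements whose leading term is divisible by another's, tail-reduce, and make monic.
Reduced Gröbner basis: {p + q, q^2 + 1}.

These coincide, so the ideals are equal.

Yes, the ideals are equal.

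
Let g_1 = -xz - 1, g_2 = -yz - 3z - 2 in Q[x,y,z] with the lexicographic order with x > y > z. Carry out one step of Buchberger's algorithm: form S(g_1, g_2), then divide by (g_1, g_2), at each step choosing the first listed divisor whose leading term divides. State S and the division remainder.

S(g_1, g_2) = -3xz - 2x + y; remainder on division = -2x + y + 3.

lcm(LM(g_1), LM(g_2)) = xyz.
S = (lcm/LT(g_1))·g_1 − (lcm/LT(g_2))·g_2 = -3xz - 2x + y.
Reduce S modulo (g_1, g_2) in that order:
  leading term xz: subtract (3)·g_1 from -3xz - 2x + y → -2x + y + 3
  leading term x: no divisor's leading term divides it; move -2x to the remainder.
  leading term y: no divisor's leading term divides it; move y to the remainder.
  leading term 1: no divisor's leading term divides it; move 3 to the remainder.
The remainder -2x + y + 3 is nonzero, so it would be added as the next basis element.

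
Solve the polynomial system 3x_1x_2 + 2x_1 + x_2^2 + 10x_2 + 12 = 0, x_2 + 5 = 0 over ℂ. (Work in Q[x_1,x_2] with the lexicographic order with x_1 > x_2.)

{(-1, -5)}

Compute a lex Gröbner basis by Buchberger's algorithm.
f_1 = 3x_1x_2 + 2x_1 + x_2^2 + 10x_2 + 12, LT = x_1x_2.
f_2 = x_2 + 5, LT = x_2.

S(f_1,f_2): lcm = x_1x_2. S = -13/3x_1 + 1/3x_2^2 + 10/3x_2 + 4.
  leading term x_1: no divisor's leading term divides it; move -13/3x_1 to the remainder.
  leading term x_2^2: subtract (1/3x_2)·f_2 from 1/3x_2^2 + 10/3x_2 + 4 → 5/3x_2 + 4
  leading term x_2: subtract (5/3)·f_2 from 5/3x_2 + 4 → -13/3
  leading term 1: no divisor's leading term divides it; move -13/3 to the remainder.
  remainder -13/3x_1 - 13/3 ≠ 0; add h_3 = -13/3x_1 - 13/3 to the basis.

S(f_1,h_3): lcm = x_1x_2. S = 2/3x_1 + 1/3x_2^2 + 7/3x_2 + 4.
  leading term x_1: subtract (-2/13)·h_3 from 2/3x_1 + 1/3x_2^2 + 7/3x_2 + 4 → 1/3x_2^2 + 7/3x_2 + 10/3
  leading term x_2^2: subtract (1/3x_2)·f_2 from 1/3x_2^2 + 7/3x_2 + 10/3 → 2/3x_2 + 10/3
  leading term x_2: subtract (2/3)·f_2 from 2/3x_2 + 10/3 → 0
  remainder 0.

S(f_2,h_3): leading monomials are coprime, so the S-polynomial reduces to 0 (Buchberger's first criterion).
Every S-polynomial of the final basis reduces to 0, so we have a Gröbner basis.
Inter-reduce: drop elements whose leading term is divisible by another's, tail-reduce, and make monic.
Reduced Gröbner basis: {x_1 + 1, x_2 + 5}.

Since the basis is lex-ordered, x_2 + 5 is univariate in x_2. Its roots are {-5}. Back-substituting each root into the other basis elements fixes the other coordinates.
  x_2 = -5: the earlier basis element becomes x_1 + 1 = 0, giving x_1 = -1 — point (-1, -5).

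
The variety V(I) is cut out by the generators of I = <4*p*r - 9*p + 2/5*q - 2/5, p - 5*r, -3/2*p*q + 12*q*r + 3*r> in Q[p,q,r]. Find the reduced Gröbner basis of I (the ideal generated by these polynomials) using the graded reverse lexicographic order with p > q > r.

G = {q**2 - 1/3*q - 2/3, q*r + 2/3*r, r**2 + 1/50*q - 9/4*r - 1/50, p - 5*r}

The reduced Gröbner basis is the canonical form of the ideal for this ordering.

f_1 = 4*p*r - 9*p + 2/5*q - 2/5, LT = p*r.
f_2 = p - 5*r, LT = p.
f_3 = -3/2*p*q + 12*q*r + 3*r, LT = p*q.

S(f_1,f_2): lcm = p*r. S = 5*r**2 - 9/4*p + 1/10*q - 1/10.
  leading term r**2: no divisor's leading term divides it; move 5*r**2 to the remainder.
  leading term p: subtract (-9/4)·f_2 from -9/4*p + 1/10*q - 1/10 → 1/10*q - 45/4*r - 1/10
  leading term q: no divisor's leading term divides it; move 1/10*q to the remainder.
  leading term r: no divisor's leading term divides it; move -45/4*r to the remainder.
  leading term 1: no divisor's leading term divides it; move -1/10 to the remainder.
  remainder 5*r**2 + 1/10*q - 45/4*r - 1/10 ≠ 0; add g_4 = 5*r**2 + 1/10*q - 45/4*r - 1/10 to the basis.

S(f_1,f_3): lcm = p*q*r. S = 8*q*r**2 - 9/4*p*q + 1/10*q**2 + 2*r**2 - 1/10*q.
  leading term q*r**2: subtract (8/5*q)·g_4 from 8*q*r**2 - 9/4*p*q + 1/10*q**2 + 2*r**2 - 1/10*q → -9/4*p*q - 3/50*q**2 + 18*q*r + 2*r**2 + 3/50*q
  leading term p*q: subtract (-9/4*q)·f_2 from -9/4*p*q - 3/50*q**2 + 18*q*r + 2*r**2 + 3/50*q → -3/50*q**2 + 27/4*q*r + 2*r**2 + 3/50*q
  leading term q**2: no divisor's leading term divides it; move -3/50*q**2 to the remainder.
  leading term q*r: no divisor's leading term divides it; move 27/4*q*r to the remainder.
  leading term r**2: subtract (2/5)·g_4 from 2*r**2 + 3/50*q → 1/50*q + 9/2*r + 1/25
  leading term q: no divisor's leading term divides it; move 1/50*q to the remainder.
  leading term r: no divisor's leading term divides it; move 9/2*r to the remainder.
  leading term 1: no divisor's leading term divides it; move 1/25 to the remainder.
  remainder -3/50*q**2 + 27/4*q*r + 1/50*q + 9/2*r + 1/25 ≠ 0; add g_5 = -3/50*q**2 + 27/4*q*r + 1/50*q + 9/2*r + 1/25 to the basis.

S(f_2,f_3): lcm = p*q. S = 3*q*r + 2*r.
  leading term q*r: no divisor's leading term divides it; move 3*q*r to the remainder.
  leading term r: no divisor's leading term divides it; move 2*r to the remainder.
  remainder 3*q*r + 2*r ≠ 0; add g_6 = 3*q*r + 2*r to the basis.

The other S-polynomials (S(f_1,g_4), S(f_2,g_4), S(f_3,g_4), S(f_1,g_5), S(f_2,g_5), S(f_3,g_5), S(g_4,g_5), S(f_1,g_6), S(f_2,g_6), S(f_3,g_6), S(g_4,g_6), S(g_5,g_6)) all reduce to 0 modulo the current basis, so we have a Gröbner basis.
Inter-reduce: drop elements whose leading term is divisible by another's, tail-reduce, and make monic.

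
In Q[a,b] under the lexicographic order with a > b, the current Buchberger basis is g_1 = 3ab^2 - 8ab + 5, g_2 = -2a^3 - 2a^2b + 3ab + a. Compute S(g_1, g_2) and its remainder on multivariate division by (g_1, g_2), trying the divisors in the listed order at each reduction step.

S(g_1, g_2) = -8/3a^3b - a^2b^3 + 5/3a^2 + 3/2ab^3 + 1/2ab^2; remainder on division = 5/3a^2 + 5/3ab - 5/2b - 5/6.

lcm(LM(g_1), LM(g_2)) = a^3b^2.
S = (lcm/LT(g_1))·g_1 − (lcm/LT(g_2))·g_2 = -8/3a^3b - a^2b^3 + 5/3a^2 + 3/2ab^3 + 1/2ab^2.
Reduce S modulo (g_1, g_2) in that order:
  leading term a^3b: subtract (4/3b)·g_2 from -8/3a^3b - a^2b^3 + 5/3a^2 + 3/2ab^3 + 1/2ab^2 → -a^2b^3 + 8/3a^2b^2 + 5/3a^2 + 3/2ab^3 - 7/2ab^2 - 4/3ab
  leading term a^2b^3: subtract (-1/3ab)·g_1 from -a^2b^3 + 8/3a^2b^2 + 5/3a^2 + 3/2ab^3 - 7/2ab^2 - 4/3ab → 5/3a^2 + 3/2ab^3 - 7/2ab^2 + 1/3ab
  leading term a^2: no divisor's leading term divides it; move 5/3a^2 to the remainder.
  leading term ab^3: subtract (1/2b)·g_1 from 3/2ab^3 - 7/2ab^2 + 1/3ab → 1/2ab^2 + 1/3ab - 5/2b
  leading term ab^2: subtract (1/6)·g_1 from 1/2ab^2 + 1/3ab - 5/2b → 5/3ab - 5/2b - 5/6
  leading term ab: no divisor's leading term divides it; move 5/3ab to the remainder.
  leading term b: no divisor's leading term divides it; move -5/2b to the remainder.
  leading term 1: no divisor's leading term divides it; move -5/6 to the remainder.
The remainder 5/3a^2 + 5/3ab - 5/2b - 5/6 is nonzero, so it would be added as the next basis element.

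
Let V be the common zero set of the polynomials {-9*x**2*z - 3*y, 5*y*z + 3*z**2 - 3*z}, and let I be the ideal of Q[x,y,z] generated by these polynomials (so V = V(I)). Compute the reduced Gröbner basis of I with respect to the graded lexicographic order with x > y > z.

G = {x**2*z + 1/3*y, y**2 - 9/25*z**2 - 3/5*y + 9/25*z, y*z + 3/5*z**2 - 3/5*z}

f_1 = -9*x**2*z - 3*y, LT = x**2*z.
f_2 = 5*y*z + 3*z**2 - 3*z, LT = y*z.

S(f_1,f_2): lcm = x**2*y*z. S = -3/5*x**2*z**2 + 3/5*x**2*z + 1/3*y**2.
  reduce S modulo (f_1, f_2):
  remainder 1/3*y**2 - 3/25*z**2 - 1/5*y + 3/25*z ≠ 0; add g_3 = 1/3*y**2 - 3/25*z**2 - 1/5*y + 3/25*z to the basis.

The other S-polynomials (S(f_1,g_3), S(f_2,g_3)) all reduce to 0 modulo the current basis, so we have a Gröbner basis.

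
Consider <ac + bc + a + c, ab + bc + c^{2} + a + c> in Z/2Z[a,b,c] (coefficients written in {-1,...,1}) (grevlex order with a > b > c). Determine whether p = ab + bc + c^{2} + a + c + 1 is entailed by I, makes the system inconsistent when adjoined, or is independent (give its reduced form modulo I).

Adjoining ab + bc + c^{2} + a + c + 1 makes the ideal the whole ring: the system is inconsistent.

First compute the reduced Gröbner basis of I by Buchberger's algorithm.
f_1 = ac + bc + a + c, LT = ac.
f_2 = ab + bc + c^{2} + a + c, LT = ab.

S(f_1,f_2): lcm = abc. S = b^{2}c + bc^{2} + c^{3} + ab + ac + bc + c^{2}.
  reduce S modulo (f_1, f_2):
  remainder b^{2}c + bc^{2} + c^{3} + bc ≠ 0; add h_3 = b^{2}c + bc^{2} + c^{3} + bc to the basis.

The other S-polynomials (S(f_1,h_3), S(f_2,h_3)) all reduce to 0 modulo the current basis, so we have a Gröbner basis.
Inter-reduce: drop elements whose leading term is divisible by another's, tail-reduce, and make monic.
Reduced Gröbner basis: {b^{2}c + bc^{2} + c^{3} + bc, ab + bc + c^{2} + a + c, ac + bc + a + c}.
Label its elements g_1 = b^{2}c + bc^{2} + c^{3} + bc, g_2 = ab + bc + c^{2} + a + c, g_3 = ac + bc + a + c.

Reduce p = ab + bc + c^{2} + a + c + 1 modulo G:
  leading term ab: subtract (1)·g_2 from ab + bc + c^{2} + a + c + 1 → 1
  leading term 1: no divisor's leading term divides it; move 1 to the remainder.
  normal form = 1.
The normal form is nonzero, so p ∉ I. Since p minus its normal form lies in I, I + (p) = I + (r) where r = 1; decide whether this ideal is the whole ring.
Here r = 1 is a nonzero constant, hence a unit: 1 ∈ I + (p), the Gröbner basis of I + (p) is {1}, and the enlarged system has no common solution — adjoining p is inconsistent.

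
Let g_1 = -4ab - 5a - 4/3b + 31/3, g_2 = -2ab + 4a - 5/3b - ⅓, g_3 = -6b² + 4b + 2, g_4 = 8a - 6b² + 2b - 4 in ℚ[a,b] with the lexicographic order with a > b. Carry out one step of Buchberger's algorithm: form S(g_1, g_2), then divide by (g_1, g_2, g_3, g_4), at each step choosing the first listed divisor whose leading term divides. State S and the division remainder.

lcm(LM(g_1), LM(g_2)) = ab.
S = (lcm/LT(g_1))·g_1 − (lcm/LT(g_2))·g_2 = 13/4a - ½b - 11/4.
Reduce S modulo (g_1, g_2, g_3, g_4) in that order:
  leading term a: subtract (13/32)·g_4 from 13/4a - ½b - 11/4 → 39/16b² - 21/16b - 9/8
  leading term b²: subtract (-13/32)·g_3 from 39/16b² - 21/16b - 9/8 → 5/16b - 5/16
  leading term b: no divisor's leading term divides it; move 5/16b to the remainder.
  leading term 1: no divisor's leading term divides it; move -5/16 to the remainder.
The remainder 5/16b - 5/16 is nonzero, so it would be added as the next basis element.

S(g_1, g_2) = 13/4a - ½b - 11/4; remainder on division = 5/16b - 5/16.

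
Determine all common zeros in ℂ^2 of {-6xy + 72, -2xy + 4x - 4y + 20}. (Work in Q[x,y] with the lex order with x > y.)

{(-3, -4), (4, 3)}

Compute a lex Gröbner basis by Buchberger's algorithm.
f_1 = -6xy + 72, LT = xy.
f_2 = -2xy + 4x - 4y + 20, LT = xy.

S(f_1,f_2): lcm = xy. S = 2x - 2y - 2.
  leading term x: no divisor's leading term divides it; move 2x to the remainder.
  leading term y: no divisor's leading term divides it; move -2y to the remainder.
  leading term 1: no divisor's leading term divides it; move -2 to the remainder.
  remainder 2x - 2y - 2 ≠ 0; add h_3 = 2x - 2y - 2 to the basis.

S(f_1,h_3): lcm = xy. S = y^2 + y - 12.
  leading term y^2: no divisor's leading term divides it; move y^2 to the remainder.
  leading term y: no divisor's leading term divides it; move y to the remainder.
  leading term 1: no divisor's leading term divides it; move -12 to the remainder.
  remainder y^2 + y - 12 ≠ 0; add h_4 = y^2 + y - 12 to the basis.

The other S-polynomials (S(f_2,h_3), S(f_1,h_4), S(f_2,h_4), S(h_3,h_4)) all reduce to 0 modulo the current basis, so we have a Gröbner basis.
Inter-reduce: drop elements whose leading term is divisible by another's, tail-reduce, and make monic.
Reduced Gröbner basis: {x - y - 1, y^2 + y - 12}.

The lex basis is triangular: the last element involves only y. Solving y^2 + y - 12 = 0 gives y ∈ {-4, 3}; substituting each value into the earlier elements determines the remaining variables.
  y = -4: the earlier basis element becomes x + 3 = 0, giving x = -3 — point (-3, -4).
  y = 3: the earlier basis element becomes x - 4 = 0, giving x = 4 — point (4, 3).
Check: every point annihilates each of the original generators.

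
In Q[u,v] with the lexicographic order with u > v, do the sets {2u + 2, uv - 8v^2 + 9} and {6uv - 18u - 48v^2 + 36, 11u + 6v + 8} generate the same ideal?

No, the ideals differ.

For a fixed monomial order, each ideal has a unique reduced Gröbner basis; comparing bases decides equality.
Buchberger on the first generating set:
f_1 = 2u + 2, LT = u.
f_2 = uv - 8v^2 + 9, LT = uv.

S(f_1,f_2): lcm = uv. S = 8v^2 + v - 9.
  leading term v^2: no divisor's leading term divides it; move 8v^2 to the remainder.
  leading term v: no divisor's leading term divides it; move v to the remainder.
  leading term 1: no divisor's leading term divides it; move -9 to the remainder.
  remainder 8v^2 + v - 9 ≠ 0; add g_3 = 8v^2 + v - 9 to the basis.

The other S-polynomials (S(f_1,g_3), S(f_2,g_3)) all reduce to 0 modulo the current basis, so we have a Gröbner basis.
Inter-reduce: drop elements whose leading term is divisible by another's, tail-reduce, and make monic.
Reduced Gröbner basis: {u + 1, v^2 + 1/8v - 9/8}.

Buchberger on the second generating set:
h_1 = 6uv - 18u - 48v^2 + 36, LT = uv.
h_2 = 11u + 6v + 8, LT = u.

S(h_1,h_2): lcm = uv. S = -3u - 94/11v^2 - 8/11v + 6.
  leading term u: subtract (-3/11)·h_2 from -3u - 94/11v^2 - 8/11v + 6 → -94/11v^2 + 10/11v + 90/11
  leading term v^2: no divisor's leading term divides it; move -94/11v^2 to the remainder.
  leading term v: no divisor's leading term divides it; move 10/11v to the remainder.
  leading term 1: no divisor's leading term divides it; move 90/11 to the remainder.
  remainder -94/11v^2 + 10/11v + 90/11 ≠ 0; add k_3 = -94/11v^2 + 10/11v + 90/11 to the basis.

The other S-polynomials (S(h_1,k_3), S(h_2,k_3)) all reduce to 0 modulo the current basis, so we have a Gröbner basis.
Inter-reduce: drop elements whose leading term is divisible by another's, tail-reduce, and make monic.
Reduced Gröbner basis: {u + 6/11v + 8/11, v^2 - 5/47v - 45/47}.

Since the reduced bases disagree, the two ideals are not the same.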